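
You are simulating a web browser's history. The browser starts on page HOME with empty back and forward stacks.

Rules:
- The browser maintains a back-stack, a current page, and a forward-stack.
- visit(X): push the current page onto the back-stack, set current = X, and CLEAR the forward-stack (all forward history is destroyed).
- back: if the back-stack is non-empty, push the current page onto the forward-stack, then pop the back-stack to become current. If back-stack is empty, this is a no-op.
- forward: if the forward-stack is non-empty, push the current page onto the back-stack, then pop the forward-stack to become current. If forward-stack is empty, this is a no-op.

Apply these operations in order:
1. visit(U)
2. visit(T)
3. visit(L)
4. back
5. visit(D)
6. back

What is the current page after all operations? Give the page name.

Answer: T

Derivation:
After 1 (visit(U)): cur=U back=1 fwd=0
After 2 (visit(T)): cur=T back=2 fwd=0
After 3 (visit(L)): cur=L back=3 fwd=0
After 4 (back): cur=T back=2 fwd=1
After 5 (visit(D)): cur=D back=3 fwd=0
After 6 (back): cur=T back=2 fwd=1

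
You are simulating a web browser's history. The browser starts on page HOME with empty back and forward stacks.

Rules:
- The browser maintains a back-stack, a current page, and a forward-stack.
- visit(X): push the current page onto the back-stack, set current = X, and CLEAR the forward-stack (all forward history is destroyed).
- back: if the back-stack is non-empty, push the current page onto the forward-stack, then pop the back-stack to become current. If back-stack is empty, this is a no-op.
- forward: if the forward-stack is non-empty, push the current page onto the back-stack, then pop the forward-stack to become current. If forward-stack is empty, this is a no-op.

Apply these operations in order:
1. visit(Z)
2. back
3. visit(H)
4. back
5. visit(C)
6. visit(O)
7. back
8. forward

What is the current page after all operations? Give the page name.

After 1 (visit(Z)): cur=Z back=1 fwd=0
After 2 (back): cur=HOME back=0 fwd=1
After 3 (visit(H)): cur=H back=1 fwd=0
After 4 (back): cur=HOME back=0 fwd=1
After 5 (visit(C)): cur=C back=1 fwd=0
After 6 (visit(O)): cur=O back=2 fwd=0
After 7 (back): cur=C back=1 fwd=1
After 8 (forward): cur=O back=2 fwd=0

Answer: O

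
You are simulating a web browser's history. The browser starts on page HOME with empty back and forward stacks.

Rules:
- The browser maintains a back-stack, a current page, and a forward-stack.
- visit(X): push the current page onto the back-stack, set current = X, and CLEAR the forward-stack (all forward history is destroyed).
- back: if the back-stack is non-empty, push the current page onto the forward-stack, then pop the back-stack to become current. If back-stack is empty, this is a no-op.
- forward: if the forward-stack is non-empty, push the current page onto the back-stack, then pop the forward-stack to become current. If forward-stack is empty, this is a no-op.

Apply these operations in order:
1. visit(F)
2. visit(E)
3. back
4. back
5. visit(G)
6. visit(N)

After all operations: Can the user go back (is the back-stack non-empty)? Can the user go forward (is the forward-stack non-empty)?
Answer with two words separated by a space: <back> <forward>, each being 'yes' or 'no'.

Answer: yes no

Derivation:
After 1 (visit(F)): cur=F back=1 fwd=0
After 2 (visit(E)): cur=E back=2 fwd=0
After 3 (back): cur=F back=1 fwd=1
After 4 (back): cur=HOME back=0 fwd=2
After 5 (visit(G)): cur=G back=1 fwd=0
After 6 (visit(N)): cur=N back=2 fwd=0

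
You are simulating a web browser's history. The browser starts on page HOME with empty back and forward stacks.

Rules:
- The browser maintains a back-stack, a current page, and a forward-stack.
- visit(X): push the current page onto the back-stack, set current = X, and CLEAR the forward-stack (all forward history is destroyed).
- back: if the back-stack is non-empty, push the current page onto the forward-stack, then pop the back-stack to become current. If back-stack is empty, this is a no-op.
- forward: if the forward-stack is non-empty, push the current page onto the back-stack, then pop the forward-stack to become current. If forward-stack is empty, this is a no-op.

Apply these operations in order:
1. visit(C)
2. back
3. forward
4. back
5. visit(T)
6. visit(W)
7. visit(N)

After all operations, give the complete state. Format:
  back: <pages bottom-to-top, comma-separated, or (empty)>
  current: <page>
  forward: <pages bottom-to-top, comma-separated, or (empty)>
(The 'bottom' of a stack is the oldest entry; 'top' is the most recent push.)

Answer: back: HOME,T,W
current: N
forward: (empty)

Derivation:
After 1 (visit(C)): cur=C back=1 fwd=0
After 2 (back): cur=HOME back=0 fwd=1
After 3 (forward): cur=C back=1 fwd=0
After 4 (back): cur=HOME back=0 fwd=1
After 5 (visit(T)): cur=T back=1 fwd=0
After 6 (visit(W)): cur=W back=2 fwd=0
After 7 (visit(N)): cur=N back=3 fwd=0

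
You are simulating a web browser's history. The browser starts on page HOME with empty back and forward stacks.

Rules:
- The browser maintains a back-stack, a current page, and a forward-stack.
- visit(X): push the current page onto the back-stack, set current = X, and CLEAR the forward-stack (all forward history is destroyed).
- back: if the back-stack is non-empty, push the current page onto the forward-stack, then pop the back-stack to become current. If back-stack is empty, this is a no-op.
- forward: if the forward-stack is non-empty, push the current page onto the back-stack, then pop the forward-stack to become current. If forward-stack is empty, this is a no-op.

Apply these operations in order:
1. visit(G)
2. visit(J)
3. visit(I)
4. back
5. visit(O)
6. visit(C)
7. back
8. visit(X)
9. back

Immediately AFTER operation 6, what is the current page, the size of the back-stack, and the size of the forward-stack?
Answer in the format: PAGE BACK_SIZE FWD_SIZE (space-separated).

After 1 (visit(G)): cur=G back=1 fwd=0
After 2 (visit(J)): cur=J back=2 fwd=0
After 3 (visit(I)): cur=I back=3 fwd=0
After 4 (back): cur=J back=2 fwd=1
After 5 (visit(O)): cur=O back=3 fwd=0
After 6 (visit(C)): cur=C back=4 fwd=0

C 4 0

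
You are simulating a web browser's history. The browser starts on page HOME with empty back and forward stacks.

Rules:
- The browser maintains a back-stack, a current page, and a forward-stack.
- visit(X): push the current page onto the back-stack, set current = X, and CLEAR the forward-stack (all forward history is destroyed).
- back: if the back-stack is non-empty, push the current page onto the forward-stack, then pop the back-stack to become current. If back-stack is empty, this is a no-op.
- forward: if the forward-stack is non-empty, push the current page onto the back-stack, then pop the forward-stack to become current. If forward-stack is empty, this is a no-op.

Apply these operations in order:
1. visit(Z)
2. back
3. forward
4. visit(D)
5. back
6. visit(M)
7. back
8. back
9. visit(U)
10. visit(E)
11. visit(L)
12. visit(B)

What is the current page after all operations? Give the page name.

After 1 (visit(Z)): cur=Z back=1 fwd=0
After 2 (back): cur=HOME back=0 fwd=1
After 3 (forward): cur=Z back=1 fwd=0
After 4 (visit(D)): cur=D back=2 fwd=0
After 5 (back): cur=Z back=1 fwd=1
After 6 (visit(M)): cur=M back=2 fwd=0
After 7 (back): cur=Z back=1 fwd=1
After 8 (back): cur=HOME back=0 fwd=2
After 9 (visit(U)): cur=U back=1 fwd=0
After 10 (visit(E)): cur=E back=2 fwd=0
After 11 (visit(L)): cur=L back=3 fwd=0
After 12 (visit(B)): cur=B back=4 fwd=0

Answer: B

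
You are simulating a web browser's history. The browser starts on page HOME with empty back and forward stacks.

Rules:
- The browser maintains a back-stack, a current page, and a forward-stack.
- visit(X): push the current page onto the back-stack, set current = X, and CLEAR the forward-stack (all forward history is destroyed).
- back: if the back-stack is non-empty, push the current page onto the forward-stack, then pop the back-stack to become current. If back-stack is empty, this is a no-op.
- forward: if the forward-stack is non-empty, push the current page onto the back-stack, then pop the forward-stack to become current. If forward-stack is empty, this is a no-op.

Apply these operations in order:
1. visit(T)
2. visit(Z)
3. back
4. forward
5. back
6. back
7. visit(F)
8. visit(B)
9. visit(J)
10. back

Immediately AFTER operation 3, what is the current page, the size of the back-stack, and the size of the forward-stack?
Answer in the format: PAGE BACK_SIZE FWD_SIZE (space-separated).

After 1 (visit(T)): cur=T back=1 fwd=0
After 2 (visit(Z)): cur=Z back=2 fwd=0
After 3 (back): cur=T back=1 fwd=1

T 1 1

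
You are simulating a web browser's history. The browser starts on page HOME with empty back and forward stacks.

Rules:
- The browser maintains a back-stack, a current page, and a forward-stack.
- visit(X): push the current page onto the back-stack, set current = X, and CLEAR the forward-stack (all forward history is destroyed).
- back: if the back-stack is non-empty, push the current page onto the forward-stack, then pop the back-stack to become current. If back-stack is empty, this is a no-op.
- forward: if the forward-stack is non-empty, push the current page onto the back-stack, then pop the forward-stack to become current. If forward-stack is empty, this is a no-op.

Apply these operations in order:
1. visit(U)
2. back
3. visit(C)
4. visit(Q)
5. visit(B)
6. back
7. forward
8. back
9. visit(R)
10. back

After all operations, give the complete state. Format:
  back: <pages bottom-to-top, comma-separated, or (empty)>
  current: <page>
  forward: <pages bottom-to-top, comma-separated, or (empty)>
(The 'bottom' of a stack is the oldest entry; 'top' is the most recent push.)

Answer: back: HOME,C
current: Q
forward: R

Derivation:
After 1 (visit(U)): cur=U back=1 fwd=0
After 2 (back): cur=HOME back=0 fwd=1
After 3 (visit(C)): cur=C back=1 fwd=0
After 4 (visit(Q)): cur=Q back=2 fwd=0
After 5 (visit(B)): cur=B back=3 fwd=0
After 6 (back): cur=Q back=2 fwd=1
After 7 (forward): cur=B back=3 fwd=0
After 8 (back): cur=Q back=2 fwd=1
After 9 (visit(R)): cur=R back=3 fwd=0
After 10 (back): cur=Q back=2 fwd=1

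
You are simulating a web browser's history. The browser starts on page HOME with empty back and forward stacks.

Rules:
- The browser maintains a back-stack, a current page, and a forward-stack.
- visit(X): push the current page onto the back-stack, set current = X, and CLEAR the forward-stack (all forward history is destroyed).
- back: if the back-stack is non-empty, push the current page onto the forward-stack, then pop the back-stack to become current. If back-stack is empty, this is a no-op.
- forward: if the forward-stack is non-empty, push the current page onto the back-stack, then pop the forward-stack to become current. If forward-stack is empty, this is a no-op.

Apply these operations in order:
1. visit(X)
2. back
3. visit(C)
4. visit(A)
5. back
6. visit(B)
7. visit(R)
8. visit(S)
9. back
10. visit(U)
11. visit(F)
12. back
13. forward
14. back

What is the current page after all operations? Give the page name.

After 1 (visit(X)): cur=X back=1 fwd=0
After 2 (back): cur=HOME back=0 fwd=1
After 3 (visit(C)): cur=C back=1 fwd=0
After 4 (visit(A)): cur=A back=2 fwd=0
After 5 (back): cur=C back=1 fwd=1
After 6 (visit(B)): cur=B back=2 fwd=0
After 7 (visit(R)): cur=R back=3 fwd=0
After 8 (visit(S)): cur=S back=4 fwd=0
After 9 (back): cur=R back=3 fwd=1
After 10 (visit(U)): cur=U back=4 fwd=0
After 11 (visit(F)): cur=F back=5 fwd=0
After 12 (back): cur=U back=4 fwd=1
After 13 (forward): cur=F back=5 fwd=0
After 14 (back): cur=U back=4 fwd=1

Answer: U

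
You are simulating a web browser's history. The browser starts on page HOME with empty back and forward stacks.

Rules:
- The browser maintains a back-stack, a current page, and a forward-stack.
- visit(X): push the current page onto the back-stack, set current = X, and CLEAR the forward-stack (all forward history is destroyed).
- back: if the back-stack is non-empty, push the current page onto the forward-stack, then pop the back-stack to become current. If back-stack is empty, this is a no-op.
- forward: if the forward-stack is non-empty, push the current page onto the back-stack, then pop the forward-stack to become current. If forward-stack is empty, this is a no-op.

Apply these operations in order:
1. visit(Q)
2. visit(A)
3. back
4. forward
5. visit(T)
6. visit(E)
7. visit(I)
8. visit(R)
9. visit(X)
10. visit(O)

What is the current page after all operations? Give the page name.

Answer: O

Derivation:
After 1 (visit(Q)): cur=Q back=1 fwd=0
After 2 (visit(A)): cur=A back=2 fwd=0
After 3 (back): cur=Q back=1 fwd=1
After 4 (forward): cur=A back=2 fwd=0
After 5 (visit(T)): cur=T back=3 fwd=0
After 6 (visit(E)): cur=E back=4 fwd=0
After 7 (visit(I)): cur=I back=5 fwd=0
After 8 (visit(R)): cur=R back=6 fwd=0
After 9 (visit(X)): cur=X back=7 fwd=0
After 10 (visit(O)): cur=O back=8 fwd=0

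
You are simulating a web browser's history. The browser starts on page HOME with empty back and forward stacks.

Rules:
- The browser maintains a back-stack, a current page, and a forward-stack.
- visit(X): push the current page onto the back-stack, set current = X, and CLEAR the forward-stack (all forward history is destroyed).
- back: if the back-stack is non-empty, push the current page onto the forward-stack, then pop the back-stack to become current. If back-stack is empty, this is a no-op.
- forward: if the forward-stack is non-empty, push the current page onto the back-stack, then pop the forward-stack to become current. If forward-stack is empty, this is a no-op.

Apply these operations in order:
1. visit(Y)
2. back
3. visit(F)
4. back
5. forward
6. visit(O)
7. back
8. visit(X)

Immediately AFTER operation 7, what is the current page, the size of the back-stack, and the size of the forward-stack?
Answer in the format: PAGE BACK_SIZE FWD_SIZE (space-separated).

After 1 (visit(Y)): cur=Y back=1 fwd=0
After 2 (back): cur=HOME back=0 fwd=1
After 3 (visit(F)): cur=F back=1 fwd=0
After 4 (back): cur=HOME back=0 fwd=1
After 5 (forward): cur=F back=1 fwd=0
After 6 (visit(O)): cur=O back=2 fwd=0
After 7 (back): cur=F back=1 fwd=1

F 1 1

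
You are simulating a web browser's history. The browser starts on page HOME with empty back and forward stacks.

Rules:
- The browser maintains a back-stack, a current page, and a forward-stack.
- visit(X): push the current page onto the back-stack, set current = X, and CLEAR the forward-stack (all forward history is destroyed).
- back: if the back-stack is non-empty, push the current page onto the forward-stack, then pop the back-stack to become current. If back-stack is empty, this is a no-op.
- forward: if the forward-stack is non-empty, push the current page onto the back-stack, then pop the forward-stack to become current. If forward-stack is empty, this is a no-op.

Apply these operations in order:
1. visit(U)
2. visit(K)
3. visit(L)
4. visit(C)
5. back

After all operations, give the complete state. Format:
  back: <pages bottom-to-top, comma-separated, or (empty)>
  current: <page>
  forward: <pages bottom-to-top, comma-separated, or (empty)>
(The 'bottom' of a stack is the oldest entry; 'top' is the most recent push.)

After 1 (visit(U)): cur=U back=1 fwd=0
After 2 (visit(K)): cur=K back=2 fwd=0
After 3 (visit(L)): cur=L back=3 fwd=0
After 4 (visit(C)): cur=C back=4 fwd=0
After 5 (back): cur=L back=3 fwd=1

Answer: back: HOME,U,K
current: L
forward: C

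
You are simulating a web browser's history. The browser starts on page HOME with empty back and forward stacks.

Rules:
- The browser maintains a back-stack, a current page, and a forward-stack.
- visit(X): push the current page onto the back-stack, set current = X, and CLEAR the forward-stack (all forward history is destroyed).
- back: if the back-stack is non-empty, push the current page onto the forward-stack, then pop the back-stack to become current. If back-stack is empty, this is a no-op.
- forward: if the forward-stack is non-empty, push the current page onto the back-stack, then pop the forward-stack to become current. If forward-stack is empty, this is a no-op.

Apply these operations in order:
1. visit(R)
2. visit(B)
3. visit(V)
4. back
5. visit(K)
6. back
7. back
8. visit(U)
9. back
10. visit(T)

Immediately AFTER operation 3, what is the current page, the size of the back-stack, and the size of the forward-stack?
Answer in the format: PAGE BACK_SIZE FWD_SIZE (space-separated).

After 1 (visit(R)): cur=R back=1 fwd=0
After 2 (visit(B)): cur=B back=2 fwd=0
After 3 (visit(V)): cur=V back=3 fwd=0

V 3 0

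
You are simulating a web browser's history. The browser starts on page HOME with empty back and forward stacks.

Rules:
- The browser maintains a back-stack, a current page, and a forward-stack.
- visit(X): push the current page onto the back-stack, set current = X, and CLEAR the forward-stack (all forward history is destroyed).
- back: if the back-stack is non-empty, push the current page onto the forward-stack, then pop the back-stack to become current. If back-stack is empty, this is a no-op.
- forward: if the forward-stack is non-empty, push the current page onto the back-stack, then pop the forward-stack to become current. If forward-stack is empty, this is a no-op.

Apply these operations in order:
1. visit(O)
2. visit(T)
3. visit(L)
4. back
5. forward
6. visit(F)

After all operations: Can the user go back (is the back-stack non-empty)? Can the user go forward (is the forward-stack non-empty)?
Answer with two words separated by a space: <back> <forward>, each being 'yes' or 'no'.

After 1 (visit(O)): cur=O back=1 fwd=0
After 2 (visit(T)): cur=T back=2 fwd=0
After 3 (visit(L)): cur=L back=3 fwd=0
After 4 (back): cur=T back=2 fwd=1
After 5 (forward): cur=L back=3 fwd=0
After 6 (visit(F)): cur=F back=4 fwd=0

Answer: yes no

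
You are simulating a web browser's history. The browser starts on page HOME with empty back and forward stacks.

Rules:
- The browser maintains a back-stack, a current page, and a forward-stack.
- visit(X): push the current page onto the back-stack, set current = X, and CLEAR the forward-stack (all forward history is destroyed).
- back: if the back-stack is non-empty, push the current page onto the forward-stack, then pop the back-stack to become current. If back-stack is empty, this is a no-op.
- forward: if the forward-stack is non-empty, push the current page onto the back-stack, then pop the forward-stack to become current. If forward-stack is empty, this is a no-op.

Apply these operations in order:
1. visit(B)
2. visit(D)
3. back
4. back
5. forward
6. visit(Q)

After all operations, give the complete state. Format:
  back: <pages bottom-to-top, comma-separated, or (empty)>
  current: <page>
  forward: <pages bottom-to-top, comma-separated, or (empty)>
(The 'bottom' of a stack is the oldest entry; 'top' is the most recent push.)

After 1 (visit(B)): cur=B back=1 fwd=0
After 2 (visit(D)): cur=D back=2 fwd=0
After 3 (back): cur=B back=1 fwd=1
After 4 (back): cur=HOME back=0 fwd=2
After 5 (forward): cur=B back=1 fwd=1
After 6 (visit(Q)): cur=Q back=2 fwd=0

Answer: back: HOME,B
current: Q
forward: (empty)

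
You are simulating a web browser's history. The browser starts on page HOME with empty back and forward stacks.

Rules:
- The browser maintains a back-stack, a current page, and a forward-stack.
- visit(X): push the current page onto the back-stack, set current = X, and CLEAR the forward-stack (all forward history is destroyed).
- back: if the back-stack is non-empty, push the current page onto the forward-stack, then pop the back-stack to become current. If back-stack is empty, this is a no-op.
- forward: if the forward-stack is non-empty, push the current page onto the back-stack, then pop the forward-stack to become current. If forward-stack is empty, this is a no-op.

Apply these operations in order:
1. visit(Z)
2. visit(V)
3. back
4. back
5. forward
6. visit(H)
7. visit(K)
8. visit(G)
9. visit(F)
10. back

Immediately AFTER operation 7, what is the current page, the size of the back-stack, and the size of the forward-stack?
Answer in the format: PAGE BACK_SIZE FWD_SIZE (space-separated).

After 1 (visit(Z)): cur=Z back=1 fwd=0
After 2 (visit(V)): cur=V back=2 fwd=0
After 3 (back): cur=Z back=1 fwd=1
After 4 (back): cur=HOME back=0 fwd=2
After 5 (forward): cur=Z back=1 fwd=1
After 6 (visit(H)): cur=H back=2 fwd=0
After 7 (visit(K)): cur=K back=3 fwd=0

K 3 0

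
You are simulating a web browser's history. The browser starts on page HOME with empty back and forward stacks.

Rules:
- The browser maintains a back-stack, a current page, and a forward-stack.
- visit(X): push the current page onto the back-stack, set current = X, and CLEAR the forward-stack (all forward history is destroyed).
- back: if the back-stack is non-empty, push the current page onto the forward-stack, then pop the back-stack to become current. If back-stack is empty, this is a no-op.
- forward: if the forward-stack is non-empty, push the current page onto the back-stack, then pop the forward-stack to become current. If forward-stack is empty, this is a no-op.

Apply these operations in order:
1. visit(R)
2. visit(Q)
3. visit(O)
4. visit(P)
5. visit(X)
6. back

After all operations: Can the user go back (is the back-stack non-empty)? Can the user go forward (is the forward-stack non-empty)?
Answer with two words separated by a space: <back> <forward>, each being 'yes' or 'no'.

After 1 (visit(R)): cur=R back=1 fwd=0
After 2 (visit(Q)): cur=Q back=2 fwd=0
After 3 (visit(O)): cur=O back=3 fwd=0
After 4 (visit(P)): cur=P back=4 fwd=0
After 5 (visit(X)): cur=X back=5 fwd=0
After 6 (back): cur=P back=4 fwd=1

Answer: yes yes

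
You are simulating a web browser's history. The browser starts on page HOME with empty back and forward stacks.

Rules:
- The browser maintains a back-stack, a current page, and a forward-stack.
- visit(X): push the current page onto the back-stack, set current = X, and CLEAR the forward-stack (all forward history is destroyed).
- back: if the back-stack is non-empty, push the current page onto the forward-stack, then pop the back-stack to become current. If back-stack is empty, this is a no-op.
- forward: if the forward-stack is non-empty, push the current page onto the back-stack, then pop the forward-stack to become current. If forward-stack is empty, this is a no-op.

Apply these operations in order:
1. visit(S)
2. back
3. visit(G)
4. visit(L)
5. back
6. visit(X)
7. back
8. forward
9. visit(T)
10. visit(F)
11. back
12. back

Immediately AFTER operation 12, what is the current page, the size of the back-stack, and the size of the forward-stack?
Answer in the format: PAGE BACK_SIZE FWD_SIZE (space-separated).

After 1 (visit(S)): cur=S back=1 fwd=0
After 2 (back): cur=HOME back=0 fwd=1
After 3 (visit(G)): cur=G back=1 fwd=0
After 4 (visit(L)): cur=L back=2 fwd=0
After 5 (back): cur=G back=1 fwd=1
After 6 (visit(X)): cur=X back=2 fwd=0
After 7 (back): cur=G back=1 fwd=1
After 8 (forward): cur=X back=2 fwd=0
After 9 (visit(T)): cur=T back=3 fwd=0
After 10 (visit(F)): cur=F back=4 fwd=0
After 11 (back): cur=T back=3 fwd=1
After 12 (back): cur=X back=2 fwd=2

X 2 2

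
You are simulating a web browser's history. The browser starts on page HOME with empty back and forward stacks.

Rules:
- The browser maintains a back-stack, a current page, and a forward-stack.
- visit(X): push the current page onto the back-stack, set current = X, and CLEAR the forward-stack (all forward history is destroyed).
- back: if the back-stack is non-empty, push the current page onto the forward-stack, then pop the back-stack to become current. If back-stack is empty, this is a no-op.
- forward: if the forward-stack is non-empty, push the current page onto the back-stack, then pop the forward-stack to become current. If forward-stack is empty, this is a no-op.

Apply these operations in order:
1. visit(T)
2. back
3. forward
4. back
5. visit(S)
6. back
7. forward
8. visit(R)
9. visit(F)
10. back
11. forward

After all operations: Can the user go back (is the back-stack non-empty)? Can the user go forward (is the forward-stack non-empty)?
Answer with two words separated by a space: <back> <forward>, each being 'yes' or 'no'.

Answer: yes no

Derivation:
After 1 (visit(T)): cur=T back=1 fwd=0
After 2 (back): cur=HOME back=0 fwd=1
After 3 (forward): cur=T back=1 fwd=0
After 4 (back): cur=HOME back=0 fwd=1
After 5 (visit(S)): cur=S back=1 fwd=0
After 6 (back): cur=HOME back=0 fwd=1
After 7 (forward): cur=S back=1 fwd=0
After 8 (visit(R)): cur=R back=2 fwd=0
After 9 (visit(F)): cur=F back=3 fwd=0
After 10 (back): cur=R back=2 fwd=1
After 11 (forward): cur=F back=3 fwd=0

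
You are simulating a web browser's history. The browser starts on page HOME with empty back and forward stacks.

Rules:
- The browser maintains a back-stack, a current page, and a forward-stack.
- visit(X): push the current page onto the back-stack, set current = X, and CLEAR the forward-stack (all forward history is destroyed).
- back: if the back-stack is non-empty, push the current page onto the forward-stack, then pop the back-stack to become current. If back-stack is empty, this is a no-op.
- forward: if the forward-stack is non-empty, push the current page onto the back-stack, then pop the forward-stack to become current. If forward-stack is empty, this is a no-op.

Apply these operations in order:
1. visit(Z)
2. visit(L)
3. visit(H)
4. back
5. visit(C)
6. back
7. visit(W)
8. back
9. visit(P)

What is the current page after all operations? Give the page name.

After 1 (visit(Z)): cur=Z back=1 fwd=0
After 2 (visit(L)): cur=L back=2 fwd=0
After 3 (visit(H)): cur=H back=3 fwd=0
After 4 (back): cur=L back=2 fwd=1
After 5 (visit(C)): cur=C back=3 fwd=0
After 6 (back): cur=L back=2 fwd=1
After 7 (visit(W)): cur=W back=3 fwd=0
After 8 (back): cur=L back=2 fwd=1
After 9 (visit(P)): cur=P back=3 fwd=0

Answer: P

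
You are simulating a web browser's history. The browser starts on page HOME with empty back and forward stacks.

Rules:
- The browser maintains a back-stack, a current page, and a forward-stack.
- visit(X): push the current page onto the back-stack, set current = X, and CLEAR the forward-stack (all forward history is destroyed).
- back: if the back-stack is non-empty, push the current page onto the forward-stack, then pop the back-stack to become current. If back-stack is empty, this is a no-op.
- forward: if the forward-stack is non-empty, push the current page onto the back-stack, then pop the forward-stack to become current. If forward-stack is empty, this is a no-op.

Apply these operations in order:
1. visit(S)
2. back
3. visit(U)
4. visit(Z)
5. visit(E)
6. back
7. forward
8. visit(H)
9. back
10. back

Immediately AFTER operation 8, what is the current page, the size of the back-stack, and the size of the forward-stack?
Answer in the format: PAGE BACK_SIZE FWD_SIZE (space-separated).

After 1 (visit(S)): cur=S back=1 fwd=0
After 2 (back): cur=HOME back=0 fwd=1
After 3 (visit(U)): cur=U back=1 fwd=0
After 4 (visit(Z)): cur=Z back=2 fwd=0
After 5 (visit(E)): cur=E back=3 fwd=0
After 6 (back): cur=Z back=2 fwd=1
After 7 (forward): cur=E back=3 fwd=0
After 8 (visit(H)): cur=H back=4 fwd=0

H 4 0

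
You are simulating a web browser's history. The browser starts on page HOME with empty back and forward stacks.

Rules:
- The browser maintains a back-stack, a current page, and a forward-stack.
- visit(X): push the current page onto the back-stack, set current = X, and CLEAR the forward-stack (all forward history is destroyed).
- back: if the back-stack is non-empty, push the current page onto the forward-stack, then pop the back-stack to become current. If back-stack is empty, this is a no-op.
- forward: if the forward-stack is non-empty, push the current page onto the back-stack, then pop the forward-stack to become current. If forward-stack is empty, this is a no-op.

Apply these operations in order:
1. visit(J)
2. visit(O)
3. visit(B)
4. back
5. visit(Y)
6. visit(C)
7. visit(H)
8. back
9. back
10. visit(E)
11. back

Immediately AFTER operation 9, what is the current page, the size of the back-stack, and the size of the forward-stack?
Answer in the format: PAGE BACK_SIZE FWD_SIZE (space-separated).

After 1 (visit(J)): cur=J back=1 fwd=0
After 2 (visit(O)): cur=O back=2 fwd=0
After 3 (visit(B)): cur=B back=3 fwd=0
After 4 (back): cur=O back=2 fwd=1
After 5 (visit(Y)): cur=Y back=3 fwd=0
After 6 (visit(C)): cur=C back=4 fwd=0
After 7 (visit(H)): cur=H back=5 fwd=0
After 8 (back): cur=C back=4 fwd=1
After 9 (back): cur=Y back=3 fwd=2

Y 3 2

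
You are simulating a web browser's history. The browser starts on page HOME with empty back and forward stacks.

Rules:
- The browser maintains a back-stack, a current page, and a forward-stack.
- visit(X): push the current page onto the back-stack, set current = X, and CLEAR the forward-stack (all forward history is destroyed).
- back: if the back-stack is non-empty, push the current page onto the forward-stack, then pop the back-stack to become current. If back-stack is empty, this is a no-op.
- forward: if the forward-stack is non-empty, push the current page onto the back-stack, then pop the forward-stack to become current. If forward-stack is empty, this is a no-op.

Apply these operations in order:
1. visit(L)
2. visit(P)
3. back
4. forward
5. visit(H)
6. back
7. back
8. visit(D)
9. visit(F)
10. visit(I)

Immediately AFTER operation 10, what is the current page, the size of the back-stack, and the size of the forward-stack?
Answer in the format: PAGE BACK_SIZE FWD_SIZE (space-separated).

After 1 (visit(L)): cur=L back=1 fwd=0
After 2 (visit(P)): cur=P back=2 fwd=0
After 3 (back): cur=L back=1 fwd=1
After 4 (forward): cur=P back=2 fwd=0
After 5 (visit(H)): cur=H back=3 fwd=0
After 6 (back): cur=P back=2 fwd=1
After 7 (back): cur=L back=1 fwd=2
After 8 (visit(D)): cur=D back=2 fwd=0
After 9 (visit(F)): cur=F back=3 fwd=0
After 10 (visit(I)): cur=I back=4 fwd=0

I 4 0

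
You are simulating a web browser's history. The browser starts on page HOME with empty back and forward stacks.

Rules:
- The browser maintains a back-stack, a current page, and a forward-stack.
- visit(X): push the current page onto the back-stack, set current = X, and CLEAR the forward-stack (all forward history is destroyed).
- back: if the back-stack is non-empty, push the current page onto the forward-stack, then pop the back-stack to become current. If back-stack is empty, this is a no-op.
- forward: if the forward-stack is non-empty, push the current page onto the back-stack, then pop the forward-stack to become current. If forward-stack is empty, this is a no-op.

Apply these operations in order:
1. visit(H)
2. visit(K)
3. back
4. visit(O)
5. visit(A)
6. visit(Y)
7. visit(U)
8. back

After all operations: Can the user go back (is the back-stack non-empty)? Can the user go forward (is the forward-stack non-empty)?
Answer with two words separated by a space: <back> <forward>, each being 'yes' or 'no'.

Answer: yes yes

Derivation:
After 1 (visit(H)): cur=H back=1 fwd=0
After 2 (visit(K)): cur=K back=2 fwd=0
After 3 (back): cur=H back=1 fwd=1
After 4 (visit(O)): cur=O back=2 fwd=0
After 5 (visit(A)): cur=A back=3 fwd=0
After 6 (visit(Y)): cur=Y back=4 fwd=0
After 7 (visit(U)): cur=U back=5 fwd=0
After 8 (back): cur=Y back=4 fwd=1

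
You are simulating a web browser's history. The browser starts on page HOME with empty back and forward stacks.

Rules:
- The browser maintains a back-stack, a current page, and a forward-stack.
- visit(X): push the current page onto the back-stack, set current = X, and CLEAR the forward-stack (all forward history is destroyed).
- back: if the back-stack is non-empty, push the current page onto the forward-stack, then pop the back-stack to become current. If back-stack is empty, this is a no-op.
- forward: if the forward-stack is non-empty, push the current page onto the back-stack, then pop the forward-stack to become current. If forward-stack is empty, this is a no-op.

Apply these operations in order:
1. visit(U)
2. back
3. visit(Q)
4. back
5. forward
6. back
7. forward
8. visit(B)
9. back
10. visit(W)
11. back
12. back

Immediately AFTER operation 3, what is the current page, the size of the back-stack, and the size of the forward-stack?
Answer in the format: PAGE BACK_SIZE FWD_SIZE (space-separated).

After 1 (visit(U)): cur=U back=1 fwd=0
After 2 (back): cur=HOME back=0 fwd=1
After 3 (visit(Q)): cur=Q back=1 fwd=0

Q 1 0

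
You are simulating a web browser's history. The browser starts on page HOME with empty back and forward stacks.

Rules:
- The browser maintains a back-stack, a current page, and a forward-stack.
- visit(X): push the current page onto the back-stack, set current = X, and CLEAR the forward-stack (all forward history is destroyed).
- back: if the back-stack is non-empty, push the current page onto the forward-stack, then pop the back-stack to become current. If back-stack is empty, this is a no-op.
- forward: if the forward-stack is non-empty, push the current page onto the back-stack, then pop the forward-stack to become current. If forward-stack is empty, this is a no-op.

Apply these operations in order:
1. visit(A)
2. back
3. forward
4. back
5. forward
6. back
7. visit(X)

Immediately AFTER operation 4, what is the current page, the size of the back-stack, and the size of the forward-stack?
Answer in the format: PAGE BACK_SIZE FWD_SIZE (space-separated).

After 1 (visit(A)): cur=A back=1 fwd=0
After 2 (back): cur=HOME back=0 fwd=1
After 3 (forward): cur=A back=1 fwd=0
After 4 (back): cur=HOME back=0 fwd=1

HOME 0 1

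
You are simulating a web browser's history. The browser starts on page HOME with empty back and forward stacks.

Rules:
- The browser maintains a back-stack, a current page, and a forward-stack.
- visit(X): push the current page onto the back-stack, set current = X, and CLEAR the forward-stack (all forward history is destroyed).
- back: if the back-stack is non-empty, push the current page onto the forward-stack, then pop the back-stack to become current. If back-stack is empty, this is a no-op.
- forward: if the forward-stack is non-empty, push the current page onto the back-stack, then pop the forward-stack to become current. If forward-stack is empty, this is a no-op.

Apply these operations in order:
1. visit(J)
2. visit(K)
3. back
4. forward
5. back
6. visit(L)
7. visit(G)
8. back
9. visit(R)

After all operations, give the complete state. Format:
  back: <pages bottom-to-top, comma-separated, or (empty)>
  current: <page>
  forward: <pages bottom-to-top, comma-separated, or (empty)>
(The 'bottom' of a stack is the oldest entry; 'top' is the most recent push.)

Answer: back: HOME,J,L
current: R
forward: (empty)

Derivation:
After 1 (visit(J)): cur=J back=1 fwd=0
After 2 (visit(K)): cur=K back=2 fwd=0
After 3 (back): cur=J back=1 fwd=1
After 4 (forward): cur=K back=2 fwd=0
After 5 (back): cur=J back=1 fwd=1
After 6 (visit(L)): cur=L back=2 fwd=0
After 7 (visit(G)): cur=G back=3 fwd=0
After 8 (back): cur=L back=2 fwd=1
After 9 (visit(R)): cur=R back=3 fwd=0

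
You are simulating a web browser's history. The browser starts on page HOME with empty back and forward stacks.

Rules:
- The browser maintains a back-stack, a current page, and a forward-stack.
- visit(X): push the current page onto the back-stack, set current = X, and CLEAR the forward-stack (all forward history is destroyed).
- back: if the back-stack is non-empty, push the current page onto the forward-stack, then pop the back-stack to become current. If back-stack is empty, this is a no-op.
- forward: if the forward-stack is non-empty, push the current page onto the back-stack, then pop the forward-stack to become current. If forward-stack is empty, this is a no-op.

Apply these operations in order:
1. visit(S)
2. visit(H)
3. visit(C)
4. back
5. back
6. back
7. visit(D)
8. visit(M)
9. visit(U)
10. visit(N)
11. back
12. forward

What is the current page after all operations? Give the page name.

After 1 (visit(S)): cur=S back=1 fwd=0
After 2 (visit(H)): cur=H back=2 fwd=0
After 3 (visit(C)): cur=C back=3 fwd=0
After 4 (back): cur=H back=2 fwd=1
After 5 (back): cur=S back=1 fwd=2
After 6 (back): cur=HOME back=0 fwd=3
After 7 (visit(D)): cur=D back=1 fwd=0
After 8 (visit(M)): cur=M back=2 fwd=0
After 9 (visit(U)): cur=U back=3 fwd=0
After 10 (visit(N)): cur=N back=4 fwd=0
After 11 (back): cur=U back=3 fwd=1
After 12 (forward): cur=N back=4 fwd=0

Answer: N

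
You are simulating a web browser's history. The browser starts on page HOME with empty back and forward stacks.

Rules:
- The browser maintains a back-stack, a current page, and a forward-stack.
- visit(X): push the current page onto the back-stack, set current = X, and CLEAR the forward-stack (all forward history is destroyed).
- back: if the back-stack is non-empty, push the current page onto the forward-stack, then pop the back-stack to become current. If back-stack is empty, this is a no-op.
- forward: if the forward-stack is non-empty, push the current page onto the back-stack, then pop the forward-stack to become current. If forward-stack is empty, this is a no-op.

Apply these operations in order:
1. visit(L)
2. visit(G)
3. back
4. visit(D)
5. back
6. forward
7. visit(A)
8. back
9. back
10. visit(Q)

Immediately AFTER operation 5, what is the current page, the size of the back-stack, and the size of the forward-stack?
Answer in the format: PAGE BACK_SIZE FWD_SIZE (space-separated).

After 1 (visit(L)): cur=L back=1 fwd=0
After 2 (visit(G)): cur=G back=2 fwd=0
After 3 (back): cur=L back=1 fwd=1
After 4 (visit(D)): cur=D back=2 fwd=0
After 5 (back): cur=L back=1 fwd=1

L 1 1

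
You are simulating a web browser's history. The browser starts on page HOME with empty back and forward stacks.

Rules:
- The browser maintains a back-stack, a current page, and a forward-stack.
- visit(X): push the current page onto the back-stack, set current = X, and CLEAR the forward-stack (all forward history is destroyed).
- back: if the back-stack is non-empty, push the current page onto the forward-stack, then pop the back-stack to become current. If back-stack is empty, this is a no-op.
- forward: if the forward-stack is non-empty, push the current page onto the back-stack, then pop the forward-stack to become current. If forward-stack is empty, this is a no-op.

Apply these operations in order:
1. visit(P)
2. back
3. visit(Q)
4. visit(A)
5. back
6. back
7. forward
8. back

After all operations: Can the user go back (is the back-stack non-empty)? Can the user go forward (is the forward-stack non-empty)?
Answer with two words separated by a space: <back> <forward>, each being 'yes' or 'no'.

After 1 (visit(P)): cur=P back=1 fwd=0
After 2 (back): cur=HOME back=0 fwd=1
After 3 (visit(Q)): cur=Q back=1 fwd=0
After 4 (visit(A)): cur=A back=2 fwd=0
After 5 (back): cur=Q back=1 fwd=1
After 6 (back): cur=HOME back=0 fwd=2
After 7 (forward): cur=Q back=1 fwd=1
After 8 (back): cur=HOME back=0 fwd=2

Answer: no yes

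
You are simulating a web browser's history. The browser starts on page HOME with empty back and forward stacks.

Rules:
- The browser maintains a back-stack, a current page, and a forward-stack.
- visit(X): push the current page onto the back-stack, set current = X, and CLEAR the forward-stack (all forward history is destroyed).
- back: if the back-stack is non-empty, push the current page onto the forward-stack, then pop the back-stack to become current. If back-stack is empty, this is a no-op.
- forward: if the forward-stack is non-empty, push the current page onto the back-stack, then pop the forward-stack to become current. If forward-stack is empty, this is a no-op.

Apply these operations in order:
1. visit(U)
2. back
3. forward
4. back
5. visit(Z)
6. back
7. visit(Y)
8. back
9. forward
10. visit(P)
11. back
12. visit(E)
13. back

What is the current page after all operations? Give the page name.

Answer: Y

Derivation:
After 1 (visit(U)): cur=U back=1 fwd=0
After 2 (back): cur=HOME back=0 fwd=1
After 3 (forward): cur=U back=1 fwd=0
After 4 (back): cur=HOME back=0 fwd=1
After 5 (visit(Z)): cur=Z back=1 fwd=0
After 6 (back): cur=HOME back=0 fwd=1
After 7 (visit(Y)): cur=Y back=1 fwd=0
After 8 (back): cur=HOME back=0 fwd=1
After 9 (forward): cur=Y back=1 fwd=0
After 10 (visit(P)): cur=P back=2 fwd=0
After 11 (back): cur=Y back=1 fwd=1
After 12 (visit(E)): cur=E back=2 fwd=0
After 13 (back): cur=Y back=1 fwd=1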